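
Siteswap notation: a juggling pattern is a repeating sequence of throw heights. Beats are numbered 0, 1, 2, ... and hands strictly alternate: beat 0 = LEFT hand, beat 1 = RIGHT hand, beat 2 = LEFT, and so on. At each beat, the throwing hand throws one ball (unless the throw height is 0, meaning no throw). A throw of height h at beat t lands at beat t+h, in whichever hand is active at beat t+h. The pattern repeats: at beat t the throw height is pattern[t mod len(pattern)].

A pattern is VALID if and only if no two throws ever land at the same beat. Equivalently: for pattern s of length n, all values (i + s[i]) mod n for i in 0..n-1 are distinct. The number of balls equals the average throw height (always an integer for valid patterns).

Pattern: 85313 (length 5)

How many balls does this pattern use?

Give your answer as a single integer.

Pattern = [8, 5, 3, 1, 3], length n = 5
  position 0: throw height = 8, running sum = 8
  position 1: throw height = 5, running sum = 13
  position 2: throw height = 3, running sum = 16
  position 3: throw height = 1, running sum = 17
  position 4: throw height = 3, running sum = 20
Total sum = 20; balls = sum / n = 20 / 5 = 4

Answer: 4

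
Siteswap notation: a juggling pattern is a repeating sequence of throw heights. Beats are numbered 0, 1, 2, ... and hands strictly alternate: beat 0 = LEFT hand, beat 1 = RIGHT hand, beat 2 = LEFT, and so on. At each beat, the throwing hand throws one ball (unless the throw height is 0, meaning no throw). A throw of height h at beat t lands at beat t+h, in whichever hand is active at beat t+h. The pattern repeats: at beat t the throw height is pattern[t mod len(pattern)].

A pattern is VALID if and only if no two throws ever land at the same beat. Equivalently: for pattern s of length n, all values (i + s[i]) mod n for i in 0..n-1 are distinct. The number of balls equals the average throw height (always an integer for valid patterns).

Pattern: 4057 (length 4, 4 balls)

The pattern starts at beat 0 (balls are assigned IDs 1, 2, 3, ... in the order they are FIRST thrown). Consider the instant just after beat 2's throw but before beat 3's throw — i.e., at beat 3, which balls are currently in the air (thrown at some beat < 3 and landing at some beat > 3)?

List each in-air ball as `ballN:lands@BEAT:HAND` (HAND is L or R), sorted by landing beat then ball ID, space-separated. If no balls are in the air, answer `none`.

Beat 0 (L): throw ball1 h=4 -> lands@4:L; in-air after throw: [b1@4:L]
Beat 2 (L): throw ball2 h=5 -> lands@7:R; in-air after throw: [b1@4:L b2@7:R]
Beat 3 (R): throw ball3 h=7 -> lands@10:L; in-air after throw: [b1@4:L b2@7:R b3@10:L]

Answer: ball1:lands@4:L ball2:lands@7:R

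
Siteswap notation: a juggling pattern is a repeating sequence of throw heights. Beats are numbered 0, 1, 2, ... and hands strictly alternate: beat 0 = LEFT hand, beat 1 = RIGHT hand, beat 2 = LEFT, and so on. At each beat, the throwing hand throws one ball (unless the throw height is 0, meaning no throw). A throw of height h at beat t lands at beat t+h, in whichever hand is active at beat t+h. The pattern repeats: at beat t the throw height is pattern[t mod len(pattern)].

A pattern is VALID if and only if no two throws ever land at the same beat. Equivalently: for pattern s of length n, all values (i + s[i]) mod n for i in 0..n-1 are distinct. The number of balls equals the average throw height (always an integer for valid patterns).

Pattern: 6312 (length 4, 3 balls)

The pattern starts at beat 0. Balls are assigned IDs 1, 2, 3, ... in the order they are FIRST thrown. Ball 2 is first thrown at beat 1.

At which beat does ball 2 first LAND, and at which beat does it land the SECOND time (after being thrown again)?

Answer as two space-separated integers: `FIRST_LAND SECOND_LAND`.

Answer: 4 10

Derivation:
Beat 0 (L): throw ball1 h=6 -> lands@6:L; in-air after throw: [b1@6:L]
Beat 1 (R): throw ball2 h=3 -> lands@4:L; in-air after throw: [b2@4:L b1@6:L]
Beat 2 (L): throw ball3 h=1 -> lands@3:R; in-air after throw: [b3@3:R b2@4:L b1@6:L]
Beat 3 (R): throw ball3 h=2 -> lands@5:R; in-air after throw: [b2@4:L b3@5:R b1@6:L]
Beat 4 (L): throw ball2 h=6 -> lands@10:L; in-air after throw: [b3@5:R b1@6:L b2@10:L]
Beat 5 (R): throw ball3 h=3 -> lands@8:L; in-air after throw: [b1@6:L b3@8:L b2@10:L]
Beat 6 (L): throw ball1 h=1 -> lands@7:R; in-air after throw: [b1@7:R b3@8:L b2@10:L]
Beat 7 (R): throw ball1 h=2 -> lands@9:R; in-air after throw: [b3@8:L b1@9:R b2@10:L]
Beat 8 (L): throw ball3 h=6 -> lands@14:L; in-air after throw: [b1@9:R b2@10:L b3@14:L]
Beat 9 (R): throw ball1 h=3 -> lands@12:L; in-air after throw: [b2@10:L b1@12:L b3@14:L]
Beat 10 (L): throw ball2 h=1 -> lands@11:R; in-air after throw: [b2@11:R b1@12:L b3@14:L]
Ball 2: thrown@1 h=3 -> first land @4; rethrown@4 h=6 -> second land @10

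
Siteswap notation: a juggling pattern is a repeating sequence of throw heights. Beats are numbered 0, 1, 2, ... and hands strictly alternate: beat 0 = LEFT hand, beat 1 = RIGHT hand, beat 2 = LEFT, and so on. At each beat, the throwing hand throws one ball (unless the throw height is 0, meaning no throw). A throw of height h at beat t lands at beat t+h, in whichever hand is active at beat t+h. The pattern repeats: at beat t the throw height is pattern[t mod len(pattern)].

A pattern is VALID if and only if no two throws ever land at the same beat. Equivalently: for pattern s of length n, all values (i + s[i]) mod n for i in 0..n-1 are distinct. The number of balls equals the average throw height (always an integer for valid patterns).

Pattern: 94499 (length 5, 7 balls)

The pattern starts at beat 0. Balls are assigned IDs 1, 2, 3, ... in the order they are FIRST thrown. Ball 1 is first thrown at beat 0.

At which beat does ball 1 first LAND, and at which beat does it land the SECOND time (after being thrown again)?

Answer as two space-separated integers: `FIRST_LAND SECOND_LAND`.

Answer: 9 18

Derivation:
Beat 0 (L): throw ball1 h=9 -> lands@9:R; in-air after throw: [b1@9:R]
Beat 1 (R): throw ball2 h=4 -> lands@5:R; in-air after throw: [b2@5:R b1@9:R]
Beat 2 (L): throw ball3 h=4 -> lands@6:L; in-air after throw: [b2@5:R b3@6:L b1@9:R]
Beat 3 (R): throw ball4 h=9 -> lands@12:L; in-air after throw: [b2@5:R b3@6:L b1@9:R b4@12:L]
Beat 4 (L): throw ball5 h=9 -> lands@13:R; in-air after throw: [b2@5:R b3@6:L b1@9:R b4@12:L b5@13:R]
Beat 5 (R): throw ball2 h=9 -> lands@14:L; in-air after throw: [b3@6:L b1@9:R b4@12:L b5@13:R b2@14:L]
Beat 6 (L): throw ball3 h=4 -> lands@10:L; in-air after throw: [b1@9:R b3@10:L b4@12:L b5@13:R b2@14:L]
Beat 7 (R): throw ball6 h=4 -> lands@11:R; in-air after throw: [b1@9:R b3@10:L b6@11:R b4@12:L b5@13:R b2@14:L]
Beat 8 (L): throw ball7 h=9 -> lands@17:R; in-air after throw: [b1@9:R b3@10:L b6@11:R b4@12:L b5@13:R b2@14:L b7@17:R]
Beat 9 (R): throw ball1 h=9 -> lands@18:L; in-air after throw: [b3@10:L b6@11:R b4@12:L b5@13:R b2@14:L b7@17:R b1@18:L]
Beat 10 (L): throw ball3 h=9 -> lands@19:R; in-air after throw: [b6@11:R b4@12:L b5@13:R b2@14:L b7@17:R b1@18:L b3@19:R]
Beat 11 (R): throw ball6 h=4 -> lands@15:R; in-air after throw: [b4@12:L b5@13:R b2@14:L b6@15:R b7@17:R b1@18:L b3@19:R]
Ball 1: thrown@0 h=9 -> first land @9; rethrown@9 h=9 -> second land @18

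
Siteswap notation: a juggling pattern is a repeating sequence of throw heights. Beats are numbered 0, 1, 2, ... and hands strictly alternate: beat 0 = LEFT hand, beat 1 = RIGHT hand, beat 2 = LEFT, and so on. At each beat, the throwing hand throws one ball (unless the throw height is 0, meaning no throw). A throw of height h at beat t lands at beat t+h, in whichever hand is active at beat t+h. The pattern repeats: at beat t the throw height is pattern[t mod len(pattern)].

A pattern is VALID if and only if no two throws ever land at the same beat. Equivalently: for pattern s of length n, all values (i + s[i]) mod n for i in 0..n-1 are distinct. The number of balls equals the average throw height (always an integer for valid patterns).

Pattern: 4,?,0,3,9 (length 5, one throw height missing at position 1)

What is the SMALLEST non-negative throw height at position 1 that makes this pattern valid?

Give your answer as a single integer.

Answer: 4

Derivation:
i=0: (0 + 4) mod 5 = 4
i=1: s[i]=? (unknown)
i=2: (2 + 0) mod 5 = 2
i=3: (3 + 3) mod 5 = 1
i=4: (4 + 9) mod 5 = 3
Known residues: [1, 2, 3, 4]; need a permutation of 0..4, so missing residue r = 0
Need (1 + s) mod 5 = 0; smallest s = (0 - 1) mod 5 = 4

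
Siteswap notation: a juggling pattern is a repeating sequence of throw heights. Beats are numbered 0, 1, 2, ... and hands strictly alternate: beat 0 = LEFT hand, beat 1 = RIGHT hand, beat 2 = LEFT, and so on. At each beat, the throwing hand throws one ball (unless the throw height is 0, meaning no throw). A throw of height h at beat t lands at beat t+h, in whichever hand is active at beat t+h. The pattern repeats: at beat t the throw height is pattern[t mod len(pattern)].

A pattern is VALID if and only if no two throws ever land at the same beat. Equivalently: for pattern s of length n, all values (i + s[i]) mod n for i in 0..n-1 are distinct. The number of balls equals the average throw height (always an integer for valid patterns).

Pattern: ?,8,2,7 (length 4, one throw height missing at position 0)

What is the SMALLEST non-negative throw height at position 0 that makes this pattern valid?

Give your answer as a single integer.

i=0: s[i]=? (unknown)
i=1: (1 + 8) mod 4 = 1
i=2: (2 + 2) mod 4 = 0
i=3: (3 + 7) mod 4 = 2
Known residues: [0, 1, 2]; need a permutation of 0..3, so missing residue r = 3
Need (0 + s) mod 4 = 3; smallest s = (3 - 0) mod 4 = 3

Answer: 3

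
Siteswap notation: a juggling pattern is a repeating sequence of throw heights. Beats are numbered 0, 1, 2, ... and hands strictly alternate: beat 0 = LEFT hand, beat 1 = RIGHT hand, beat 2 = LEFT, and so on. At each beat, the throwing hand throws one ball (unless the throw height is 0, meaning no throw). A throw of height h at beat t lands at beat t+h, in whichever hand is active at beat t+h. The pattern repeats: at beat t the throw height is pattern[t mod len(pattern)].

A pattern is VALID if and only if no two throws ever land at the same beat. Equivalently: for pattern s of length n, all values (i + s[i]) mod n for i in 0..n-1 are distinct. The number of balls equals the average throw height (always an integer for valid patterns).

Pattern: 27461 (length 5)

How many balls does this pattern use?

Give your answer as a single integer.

Pattern = [2, 7, 4, 6, 1], length n = 5
  position 0: throw height = 2, running sum = 2
  position 1: throw height = 7, running sum = 9
  position 2: throw height = 4, running sum = 13
  position 3: throw height = 6, running sum = 19
  position 4: throw height = 1, running sum = 20
Total sum = 20; balls = sum / n = 20 / 5 = 4

Answer: 4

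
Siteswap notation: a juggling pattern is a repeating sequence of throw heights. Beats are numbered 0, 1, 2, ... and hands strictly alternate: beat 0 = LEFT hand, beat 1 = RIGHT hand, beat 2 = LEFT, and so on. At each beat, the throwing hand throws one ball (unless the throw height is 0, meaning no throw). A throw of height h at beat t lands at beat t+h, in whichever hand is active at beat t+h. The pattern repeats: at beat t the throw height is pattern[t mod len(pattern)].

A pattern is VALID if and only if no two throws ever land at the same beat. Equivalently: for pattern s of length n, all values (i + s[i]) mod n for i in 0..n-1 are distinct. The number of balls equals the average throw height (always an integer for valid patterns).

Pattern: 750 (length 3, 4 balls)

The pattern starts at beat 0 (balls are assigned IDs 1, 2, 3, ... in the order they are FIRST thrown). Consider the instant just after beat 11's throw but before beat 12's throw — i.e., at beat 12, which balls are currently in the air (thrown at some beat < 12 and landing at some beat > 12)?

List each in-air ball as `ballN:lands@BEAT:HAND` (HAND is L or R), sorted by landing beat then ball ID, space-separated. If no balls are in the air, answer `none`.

Beat 0 (L): throw ball1 h=7 -> lands@7:R; in-air after throw: [b1@7:R]
Beat 1 (R): throw ball2 h=5 -> lands@6:L; in-air after throw: [b2@6:L b1@7:R]
Beat 3 (R): throw ball3 h=7 -> lands@10:L; in-air after throw: [b2@6:L b1@7:R b3@10:L]
Beat 4 (L): throw ball4 h=5 -> lands@9:R; in-air after throw: [b2@6:L b1@7:R b4@9:R b3@10:L]
Beat 6 (L): throw ball2 h=7 -> lands@13:R; in-air after throw: [b1@7:R b4@9:R b3@10:L b2@13:R]
Beat 7 (R): throw ball1 h=5 -> lands@12:L; in-air after throw: [b4@9:R b3@10:L b1@12:L b2@13:R]
Beat 9 (R): throw ball4 h=7 -> lands@16:L; in-air after throw: [b3@10:L b1@12:L b2@13:R b4@16:L]
Beat 10 (L): throw ball3 h=5 -> lands@15:R; in-air after throw: [b1@12:L b2@13:R b3@15:R b4@16:L]
Beat 12 (L): throw ball1 h=7 -> lands@19:R; in-air after throw: [b2@13:R b3@15:R b4@16:L b1@19:R]

Answer: ball2:lands@13:R ball3:lands@15:R ball4:lands@16:L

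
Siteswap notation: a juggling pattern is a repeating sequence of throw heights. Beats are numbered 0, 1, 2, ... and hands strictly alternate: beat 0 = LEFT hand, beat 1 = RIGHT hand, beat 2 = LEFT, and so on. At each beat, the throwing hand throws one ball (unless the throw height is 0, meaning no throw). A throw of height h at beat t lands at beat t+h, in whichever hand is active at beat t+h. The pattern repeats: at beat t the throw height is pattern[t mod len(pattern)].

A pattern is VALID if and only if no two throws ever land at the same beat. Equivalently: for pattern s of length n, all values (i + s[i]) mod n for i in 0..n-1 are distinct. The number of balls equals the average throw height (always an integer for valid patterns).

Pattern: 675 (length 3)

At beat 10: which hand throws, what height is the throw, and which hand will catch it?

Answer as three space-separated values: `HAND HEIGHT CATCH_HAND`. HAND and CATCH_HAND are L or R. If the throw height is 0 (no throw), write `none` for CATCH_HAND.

Beat 10: 10 mod 2 = 0, so hand = L
Throw height = pattern[10 mod 3] = pattern[1] = 7
Lands at beat 10+7=17, 17 mod 2 = 1, so catch hand = R

Answer: L 7 R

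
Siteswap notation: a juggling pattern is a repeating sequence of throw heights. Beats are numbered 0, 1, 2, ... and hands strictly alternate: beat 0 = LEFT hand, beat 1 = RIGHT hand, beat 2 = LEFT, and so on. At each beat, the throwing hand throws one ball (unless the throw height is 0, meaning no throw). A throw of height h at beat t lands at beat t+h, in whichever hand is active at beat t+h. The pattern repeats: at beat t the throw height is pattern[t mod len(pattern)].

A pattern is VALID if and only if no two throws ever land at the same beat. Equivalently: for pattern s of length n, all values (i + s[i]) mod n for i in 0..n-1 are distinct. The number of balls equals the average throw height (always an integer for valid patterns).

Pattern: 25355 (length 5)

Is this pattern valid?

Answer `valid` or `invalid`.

Answer: valid

Derivation:
i=0: (i + s[i]) mod n = (0 + 2) mod 5 = 2
i=1: (i + s[i]) mod n = (1 + 5) mod 5 = 1
i=2: (i + s[i]) mod n = (2 + 3) mod 5 = 0
i=3: (i + s[i]) mod n = (3 + 5) mod 5 = 3
i=4: (i + s[i]) mod n = (4 + 5) mod 5 = 4
Residues: [2, 1, 0, 3, 4], distinct: True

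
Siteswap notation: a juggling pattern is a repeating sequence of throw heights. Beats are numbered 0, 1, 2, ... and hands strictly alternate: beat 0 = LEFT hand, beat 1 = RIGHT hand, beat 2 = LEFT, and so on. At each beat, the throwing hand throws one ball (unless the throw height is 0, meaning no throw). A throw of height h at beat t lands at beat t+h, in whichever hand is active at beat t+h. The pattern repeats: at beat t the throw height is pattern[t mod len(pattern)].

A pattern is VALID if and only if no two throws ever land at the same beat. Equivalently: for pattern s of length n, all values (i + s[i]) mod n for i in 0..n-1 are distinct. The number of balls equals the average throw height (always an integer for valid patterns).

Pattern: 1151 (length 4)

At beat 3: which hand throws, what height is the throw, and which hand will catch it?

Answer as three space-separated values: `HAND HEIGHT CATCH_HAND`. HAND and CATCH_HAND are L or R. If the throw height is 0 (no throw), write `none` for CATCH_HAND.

Answer: R 1 L

Derivation:
Beat 3: 3 mod 2 = 1, so hand = R
Throw height = pattern[3 mod 4] = pattern[3] = 1
Lands at beat 3+1=4, 4 mod 2 = 0, so catch hand = L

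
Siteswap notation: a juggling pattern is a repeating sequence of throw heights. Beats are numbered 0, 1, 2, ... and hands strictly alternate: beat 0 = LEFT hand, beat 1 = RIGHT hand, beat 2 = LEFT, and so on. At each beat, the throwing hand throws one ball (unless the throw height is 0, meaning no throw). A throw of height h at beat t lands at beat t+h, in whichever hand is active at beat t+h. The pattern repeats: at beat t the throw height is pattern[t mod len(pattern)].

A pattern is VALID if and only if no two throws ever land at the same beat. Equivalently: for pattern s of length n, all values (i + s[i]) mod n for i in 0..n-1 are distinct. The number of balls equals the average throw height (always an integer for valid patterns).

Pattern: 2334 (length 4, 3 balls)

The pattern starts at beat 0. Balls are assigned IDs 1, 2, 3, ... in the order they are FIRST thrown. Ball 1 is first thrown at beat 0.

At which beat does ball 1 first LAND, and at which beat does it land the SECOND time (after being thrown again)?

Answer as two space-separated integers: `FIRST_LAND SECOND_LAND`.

Beat 0 (L): throw ball1 h=2 -> lands@2:L; in-air after throw: [b1@2:L]
Beat 1 (R): throw ball2 h=3 -> lands@4:L; in-air after throw: [b1@2:L b2@4:L]
Beat 2 (L): throw ball1 h=3 -> lands@5:R; in-air after throw: [b2@4:L b1@5:R]
Beat 3 (R): throw ball3 h=4 -> lands@7:R; in-air after throw: [b2@4:L b1@5:R b3@7:R]
Beat 4 (L): throw ball2 h=2 -> lands@6:L; in-air after throw: [b1@5:R b2@6:L b3@7:R]
Beat 5 (R): throw ball1 h=3 -> lands@8:L; in-air after throw: [b2@6:L b3@7:R b1@8:L]
Ball 1: thrown@0 h=2 -> first land @2; rethrown@2 h=3 -> second land @5

Answer: 2 5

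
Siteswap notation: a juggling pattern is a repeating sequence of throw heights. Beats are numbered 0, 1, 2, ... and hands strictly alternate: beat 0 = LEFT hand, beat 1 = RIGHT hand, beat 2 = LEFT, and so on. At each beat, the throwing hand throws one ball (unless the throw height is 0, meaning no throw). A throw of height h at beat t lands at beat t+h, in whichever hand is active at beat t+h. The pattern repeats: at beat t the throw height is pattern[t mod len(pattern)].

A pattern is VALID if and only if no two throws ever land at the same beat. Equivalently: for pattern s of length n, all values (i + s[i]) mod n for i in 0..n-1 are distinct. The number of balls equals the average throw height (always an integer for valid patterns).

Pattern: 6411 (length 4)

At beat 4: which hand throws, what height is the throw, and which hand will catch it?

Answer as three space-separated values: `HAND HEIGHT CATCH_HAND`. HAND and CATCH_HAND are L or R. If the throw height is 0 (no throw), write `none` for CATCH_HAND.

Answer: L 6 L

Derivation:
Beat 4: 4 mod 2 = 0, so hand = L
Throw height = pattern[4 mod 4] = pattern[0] = 6
Lands at beat 4+6=10, 10 mod 2 = 0, so catch hand = L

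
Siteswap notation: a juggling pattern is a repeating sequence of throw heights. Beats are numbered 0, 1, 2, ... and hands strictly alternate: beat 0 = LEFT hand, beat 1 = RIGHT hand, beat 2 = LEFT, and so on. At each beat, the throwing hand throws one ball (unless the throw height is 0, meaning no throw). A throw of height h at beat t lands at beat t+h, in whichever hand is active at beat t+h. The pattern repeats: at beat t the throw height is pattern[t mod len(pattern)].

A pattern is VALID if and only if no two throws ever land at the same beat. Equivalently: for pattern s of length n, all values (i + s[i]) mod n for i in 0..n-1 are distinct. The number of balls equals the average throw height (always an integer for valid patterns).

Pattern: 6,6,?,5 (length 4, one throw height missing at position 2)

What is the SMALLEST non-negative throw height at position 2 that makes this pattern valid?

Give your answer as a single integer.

Answer: 3

Derivation:
i=0: (0 + 6) mod 4 = 2
i=1: (1 + 6) mod 4 = 3
i=2: s[i]=? (unknown)
i=3: (3 + 5) mod 4 = 0
Known residues: [0, 2, 3]; need a permutation of 0..3, so missing residue r = 1
Need (2 + s) mod 4 = 1; smallest s = (1 - 2) mod 4 = 3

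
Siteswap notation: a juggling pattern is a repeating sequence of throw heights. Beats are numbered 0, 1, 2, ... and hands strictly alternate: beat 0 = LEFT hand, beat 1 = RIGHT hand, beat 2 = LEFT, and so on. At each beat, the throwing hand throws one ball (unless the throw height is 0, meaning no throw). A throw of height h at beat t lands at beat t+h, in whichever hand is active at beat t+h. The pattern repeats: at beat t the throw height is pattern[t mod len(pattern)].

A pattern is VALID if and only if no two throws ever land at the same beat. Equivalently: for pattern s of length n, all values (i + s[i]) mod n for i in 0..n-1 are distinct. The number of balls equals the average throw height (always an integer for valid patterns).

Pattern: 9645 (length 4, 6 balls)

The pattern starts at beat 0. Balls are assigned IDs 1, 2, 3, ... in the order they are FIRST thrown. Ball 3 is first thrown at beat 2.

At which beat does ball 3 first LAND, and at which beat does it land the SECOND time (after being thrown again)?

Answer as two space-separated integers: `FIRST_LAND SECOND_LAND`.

Beat 0 (L): throw ball1 h=9 -> lands@9:R; in-air after throw: [b1@9:R]
Beat 1 (R): throw ball2 h=6 -> lands@7:R; in-air after throw: [b2@7:R b1@9:R]
Beat 2 (L): throw ball3 h=4 -> lands@6:L; in-air after throw: [b3@6:L b2@7:R b1@9:R]
Beat 3 (R): throw ball4 h=5 -> lands@8:L; in-air after throw: [b3@6:L b2@7:R b4@8:L b1@9:R]
Beat 4 (L): throw ball5 h=9 -> lands@13:R; in-air after throw: [b3@6:L b2@7:R b4@8:L b1@9:R b5@13:R]
Beat 5 (R): throw ball6 h=6 -> lands@11:R; in-air after throw: [b3@6:L b2@7:R b4@8:L b1@9:R b6@11:R b5@13:R]
Beat 6 (L): throw ball3 h=4 -> lands@10:L; in-air after throw: [b2@7:R b4@8:L b1@9:R b3@10:L b6@11:R b5@13:R]
Beat 7 (R): throw ball2 h=5 -> lands@12:L; in-air after throw: [b4@8:L b1@9:R b3@10:L b6@11:R b2@12:L b5@13:R]
Beat 8 (L): throw ball4 h=9 -> lands@17:R; in-air after throw: [b1@9:R b3@10:L b6@11:R b2@12:L b5@13:R b4@17:R]
Beat 9 (R): throw ball1 h=6 -> lands@15:R; in-air after throw: [b3@10:L b6@11:R b2@12:L b5@13:R b1@15:R b4@17:R]
Beat 10 (L): throw ball3 h=4 -> lands@14:L; in-air after throw: [b6@11:R b2@12:L b5@13:R b3@14:L b1@15:R b4@17:R]
Ball 3: thrown@2 h=4 -> first land @6; rethrown@6 h=4 -> second land @10

Answer: 6 10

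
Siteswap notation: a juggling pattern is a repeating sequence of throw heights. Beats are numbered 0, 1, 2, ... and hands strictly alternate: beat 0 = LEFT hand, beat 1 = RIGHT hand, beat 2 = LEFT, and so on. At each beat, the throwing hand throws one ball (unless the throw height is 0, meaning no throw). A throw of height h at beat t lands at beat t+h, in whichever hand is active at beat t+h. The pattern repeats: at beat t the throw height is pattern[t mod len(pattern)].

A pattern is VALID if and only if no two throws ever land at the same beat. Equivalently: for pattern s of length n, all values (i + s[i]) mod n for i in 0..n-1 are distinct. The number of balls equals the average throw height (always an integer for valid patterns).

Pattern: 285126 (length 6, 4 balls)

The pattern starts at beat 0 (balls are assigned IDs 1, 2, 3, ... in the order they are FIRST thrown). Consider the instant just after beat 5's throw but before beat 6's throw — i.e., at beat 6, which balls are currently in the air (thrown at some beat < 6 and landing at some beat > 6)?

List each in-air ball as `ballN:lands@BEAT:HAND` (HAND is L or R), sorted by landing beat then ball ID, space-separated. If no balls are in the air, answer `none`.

Answer: ball1:lands@7:R ball2:lands@9:R ball4:lands@11:R

Derivation:
Beat 0 (L): throw ball1 h=2 -> lands@2:L; in-air after throw: [b1@2:L]
Beat 1 (R): throw ball2 h=8 -> lands@9:R; in-air after throw: [b1@2:L b2@9:R]
Beat 2 (L): throw ball1 h=5 -> lands@7:R; in-air after throw: [b1@7:R b2@9:R]
Beat 3 (R): throw ball3 h=1 -> lands@4:L; in-air after throw: [b3@4:L b1@7:R b2@9:R]
Beat 4 (L): throw ball3 h=2 -> lands@6:L; in-air after throw: [b3@6:L b1@7:R b2@9:R]
Beat 5 (R): throw ball4 h=6 -> lands@11:R; in-air after throw: [b3@6:L b1@7:R b2@9:R b4@11:R]
Beat 6 (L): throw ball3 h=2 -> lands@8:L; in-air after throw: [b1@7:R b3@8:L b2@9:R b4@11:R]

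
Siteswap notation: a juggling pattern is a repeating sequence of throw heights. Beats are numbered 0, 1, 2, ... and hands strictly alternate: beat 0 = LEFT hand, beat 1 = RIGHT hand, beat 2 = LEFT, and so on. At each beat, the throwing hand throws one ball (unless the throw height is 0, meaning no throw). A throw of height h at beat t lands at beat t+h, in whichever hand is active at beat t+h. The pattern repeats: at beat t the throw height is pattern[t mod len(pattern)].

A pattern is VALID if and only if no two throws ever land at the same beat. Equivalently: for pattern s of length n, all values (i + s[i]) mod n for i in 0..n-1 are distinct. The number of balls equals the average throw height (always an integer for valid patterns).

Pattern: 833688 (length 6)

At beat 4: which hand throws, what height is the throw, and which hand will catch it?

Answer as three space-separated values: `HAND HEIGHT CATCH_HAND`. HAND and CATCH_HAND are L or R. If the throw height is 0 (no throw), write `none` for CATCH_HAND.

Answer: L 8 L

Derivation:
Beat 4: 4 mod 2 = 0, so hand = L
Throw height = pattern[4 mod 6] = pattern[4] = 8
Lands at beat 4+8=12, 12 mod 2 = 0, so catch hand = L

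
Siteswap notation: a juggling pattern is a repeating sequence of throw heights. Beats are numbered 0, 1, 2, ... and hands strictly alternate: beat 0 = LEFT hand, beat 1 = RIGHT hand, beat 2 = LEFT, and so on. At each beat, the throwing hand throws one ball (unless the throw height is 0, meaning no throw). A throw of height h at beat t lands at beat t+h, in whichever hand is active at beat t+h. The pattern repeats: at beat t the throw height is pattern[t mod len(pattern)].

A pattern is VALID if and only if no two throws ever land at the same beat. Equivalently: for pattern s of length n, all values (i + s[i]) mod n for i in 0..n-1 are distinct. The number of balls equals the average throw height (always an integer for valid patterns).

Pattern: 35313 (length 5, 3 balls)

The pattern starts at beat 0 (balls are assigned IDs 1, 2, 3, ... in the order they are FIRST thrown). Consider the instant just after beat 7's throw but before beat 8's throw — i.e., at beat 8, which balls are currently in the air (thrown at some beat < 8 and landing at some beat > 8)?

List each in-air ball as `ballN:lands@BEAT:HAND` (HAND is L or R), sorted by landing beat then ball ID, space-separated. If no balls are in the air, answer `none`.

Beat 0 (L): throw ball1 h=3 -> lands@3:R; in-air after throw: [b1@3:R]
Beat 1 (R): throw ball2 h=5 -> lands@6:L; in-air after throw: [b1@3:R b2@6:L]
Beat 2 (L): throw ball3 h=3 -> lands@5:R; in-air after throw: [b1@3:R b3@5:R b2@6:L]
Beat 3 (R): throw ball1 h=1 -> lands@4:L; in-air after throw: [b1@4:L b3@5:R b2@6:L]
Beat 4 (L): throw ball1 h=3 -> lands@7:R; in-air after throw: [b3@5:R b2@6:L b1@7:R]
Beat 5 (R): throw ball3 h=3 -> lands@8:L; in-air after throw: [b2@6:L b1@7:R b3@8:L]
Beat 6 (L): throw ball2 h=5 -> lands@11:R; in-air after throw: [b1@7:R b3@8:L b2@11:R]
Beat 7 (R): throw ball1 h=3 -> lands@10:L; in-air after throw: [b3@8:L b1@10:L b2@11:R]
Beat 8 (L): throw ball3 h=1 -> lands@9:R; in-air after throw: [b3@9:R b1@10:L b2@11:R]

Answer: ball1:lands@10:L ball2:lands@11:R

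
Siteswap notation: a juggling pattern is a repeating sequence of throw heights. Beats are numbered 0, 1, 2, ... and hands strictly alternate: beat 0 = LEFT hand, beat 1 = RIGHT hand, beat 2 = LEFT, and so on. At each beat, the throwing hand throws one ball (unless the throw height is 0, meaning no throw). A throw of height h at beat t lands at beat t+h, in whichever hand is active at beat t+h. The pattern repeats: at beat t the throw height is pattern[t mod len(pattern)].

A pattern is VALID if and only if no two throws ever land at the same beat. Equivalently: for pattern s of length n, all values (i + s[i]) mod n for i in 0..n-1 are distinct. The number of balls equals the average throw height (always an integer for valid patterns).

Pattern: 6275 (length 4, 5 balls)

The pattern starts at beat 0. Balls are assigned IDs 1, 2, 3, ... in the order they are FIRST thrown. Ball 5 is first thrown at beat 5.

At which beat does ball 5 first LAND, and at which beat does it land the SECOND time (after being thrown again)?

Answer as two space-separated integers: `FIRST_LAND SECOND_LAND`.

Answer: 7 12

Derivation:
Beat 0 (L): throw ball1 h=6 -> lands@6:L; in-air after throw: [b1@6:L]
Beat 1 (R): throw ball2 h=2 -> lands@3:R; in-air after throw: [b2@3:R b1@6:L]
Beat 2 (L): throw ball3 h=7 -> lands@9:R; in-air after throw: [b2@3:R b1@6:L b3@9:R]
Beat 3 (R): throw ball2 h=5 -> lands@8:L; in-air after throw: [b1@6:L b2@8:L b3@9:R]
Beat 4 (L): throw ball4 h=6 -> lands@10:L; in-air after throw: [b1@6:L b2@8:L b3@9:R b4@10:L]
Beat 5 (R): throw ball5 h=2 -> lands@7:R; in-air after throw: [b1@6:L b5@7:R b2@8:L b3@9:R b4@10:L]
Beat 6 (L): throw ball1 h=7 -> lands@13:R; in-air after throw: [b5@7:R b2@8:L b3@9:R b4@10:L b1@13:R]
Beat 7 (R): throw ball5 h=5 -> lands@12:L; in-air after throw: [b2@8:L b3@9:R b4@10:L b5@12:L b1@13:R]
Beat 8 (L): throw ball2 h=6 -> lands@14:L; in-air after throw: [b3@9:R b4@10:L b5@12:L b1@13:R b2@14:L]
Beat 9 (R): throw ball3 h=2 -> lands@11:R; in-air after throw: [b4@10:L b3@11:R b5@12:L b1@13:R b2@14:L]
Beat 10 (L): throw ball4 h=7 -> lands@17:R; in-air after throw: [b3@11:R b5@12:L b1@13:R b2@14:L b4@17:R]
Beat 11 (R): throw ball3 h=5 -> lands@16:L; in-air after throw: [b5@12:L b1@13:R b2@14:L b3@16:L b4@17:R]
Beat 12 (L): throw ball5 h=6 -> lands@18:L; in-air after throw: [b1@13:R b2@14:L b3@16:L b4@17:R b5@18:L]
Ball 5: thrown@5 h=2 -> first land @7; rethrown@7 h=5 -> second land @12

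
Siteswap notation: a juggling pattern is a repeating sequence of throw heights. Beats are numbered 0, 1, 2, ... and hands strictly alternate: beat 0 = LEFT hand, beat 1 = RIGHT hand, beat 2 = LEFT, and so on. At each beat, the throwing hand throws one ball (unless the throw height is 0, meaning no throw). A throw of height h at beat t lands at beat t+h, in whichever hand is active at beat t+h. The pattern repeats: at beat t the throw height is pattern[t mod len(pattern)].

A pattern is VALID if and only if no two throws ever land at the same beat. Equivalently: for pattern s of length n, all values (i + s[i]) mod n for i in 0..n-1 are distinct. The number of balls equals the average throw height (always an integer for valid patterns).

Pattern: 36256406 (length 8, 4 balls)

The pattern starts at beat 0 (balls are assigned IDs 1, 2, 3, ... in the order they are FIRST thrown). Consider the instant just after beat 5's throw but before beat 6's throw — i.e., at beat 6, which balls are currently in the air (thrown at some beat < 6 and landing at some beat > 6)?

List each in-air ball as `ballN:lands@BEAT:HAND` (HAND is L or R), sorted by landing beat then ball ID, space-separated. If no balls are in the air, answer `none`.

Beat 0 (L): throw ball1 h=3 -> lands@3:R; in-air after throw: [b1@3:R]
Beat 1 (R): throw ball2 h=6 -> lands@7:R; in-air after throw: [b1@3:R b2@7:R]
Beat 2 (L): throw ball3 h=2 -> lands@4:L; in-air after throw: [b1@3:R b3@4:L b2@7:R]
Beat 3 (R): throw ball1 h=5 -> lands@8:L; in-air after throw: [b3@4:L b2@7:R b1@8:L]
Beat 4 (L): throw ball3 h=6 -> lands@10:L; in-air after throw: [b2@7:R b1@8:L b3@10:L]
Beat 5 (R): throw ball4 h=4 -> lands@9:R; in-air after throw: [b2@7:R b1@8:L b4@9:R b3@10:L]

Answer: ball2:lands@7:R ball1:lands@8:L ball4:lands@9:R ball3:lands@10:L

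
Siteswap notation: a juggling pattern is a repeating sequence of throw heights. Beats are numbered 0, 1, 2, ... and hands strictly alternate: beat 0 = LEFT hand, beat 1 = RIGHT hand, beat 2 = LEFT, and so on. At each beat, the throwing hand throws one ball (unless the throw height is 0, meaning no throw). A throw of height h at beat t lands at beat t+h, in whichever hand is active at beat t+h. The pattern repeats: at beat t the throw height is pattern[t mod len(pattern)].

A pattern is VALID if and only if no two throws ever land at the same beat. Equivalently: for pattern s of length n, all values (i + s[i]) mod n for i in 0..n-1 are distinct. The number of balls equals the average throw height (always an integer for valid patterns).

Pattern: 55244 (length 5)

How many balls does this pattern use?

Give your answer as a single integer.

Answer: 4

Derivation:
Pattern = [5, 5, 2, 4, 4], length n = 5
  position 0: throw height = 5, running sum = 5
  position 1: throw height = 5, running sum = 10
  position 2: throw height = 2, running sum = 12
  position 3: throw height = 4, running sum = 16
  position 4: throw height = 4, running sum = 20
Total sum = 20; balls = sum / n = 20 / 5 = 4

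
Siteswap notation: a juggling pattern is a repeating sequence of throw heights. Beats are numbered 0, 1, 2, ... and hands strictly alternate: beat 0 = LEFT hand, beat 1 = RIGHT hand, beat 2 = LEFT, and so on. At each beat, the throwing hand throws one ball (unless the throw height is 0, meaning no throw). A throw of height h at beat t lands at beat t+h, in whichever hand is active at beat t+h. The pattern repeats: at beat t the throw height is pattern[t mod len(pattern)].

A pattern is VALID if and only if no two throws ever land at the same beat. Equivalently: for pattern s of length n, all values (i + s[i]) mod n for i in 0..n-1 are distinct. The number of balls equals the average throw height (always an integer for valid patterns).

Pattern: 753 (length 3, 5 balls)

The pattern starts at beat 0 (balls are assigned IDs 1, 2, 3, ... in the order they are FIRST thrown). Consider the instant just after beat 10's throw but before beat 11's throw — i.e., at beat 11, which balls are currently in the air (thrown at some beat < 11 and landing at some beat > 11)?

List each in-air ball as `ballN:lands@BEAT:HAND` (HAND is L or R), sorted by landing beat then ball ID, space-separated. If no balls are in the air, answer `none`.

Answer: ball1:lands@12:L ball2:lands@13:R ball4:lands@15:R ball5:lands@16:L

Derivation:
Beat 0 (L): throw ball1 h=7 -> lands@7:R; in-air after throw: [b1@7:R]
Beat 1 (R): throw ball2 h=5 -> lands@6:L; in-air after throw: [b2@6:L b1@7:R]
Beat 2 (L): throw ball3 h=3 -> lands@5:R; in-air after throw: [b3@5:R b2@6:L b1@7:R]
Beat 3 (R): throw ball4 h=7 -> lands@10:L; in-air after throw: [b3@5:R b2@6:L b1@7:R b4@10:L]
Beat 4 (L): throw ball5 h=5 -> lands@9:R; in-air after throw: [b3@5:R b2@6:L b1@7:R b5@9:R b4@10:L]
Beat 5 (R): throw ball3 h=3 -> lands@8:L; in-air after throw: [b2@6:L b1@7:R b3@8:L b5@9:R b4@10:L]
Beat 6 (L): throw ball2 h=7 -> lands@13:R; in-air after throw: [b1@7:R b3@8:L b5@9:R b4@10:L b2@13:R]
Beat 7 (R): throw ball1 h=5 -> lands@12:L; in-air after throw: [b3@8:L b5@9:R b4@10:L b1@12:L b2@13:R]
Beat 8 (L): throw ball3 h=3 -> lands@11:R; in-air after throw: [b5@9:R b4@10:L b3@11:R b1@12:L b2@13:R]
Beat 9 (R): throw ball5 h=7 -> lands@16:L; in-air after throw: [b4@10:L b3@11:R b1@12:L b2@13:R b5@16:L]
Beat 10 (L): throw ball4 h=5 -> lands@15:R; in-air after throw: [b3@11:R b1@12:L b2@13:R b4@15:R b5@16:L]
Beat 11 (R): throw ball3 h=3 -> lands@14:L; in-air after throw: [b1@12:L b2@13:R b3@14:L b4@15:R b5@16:L]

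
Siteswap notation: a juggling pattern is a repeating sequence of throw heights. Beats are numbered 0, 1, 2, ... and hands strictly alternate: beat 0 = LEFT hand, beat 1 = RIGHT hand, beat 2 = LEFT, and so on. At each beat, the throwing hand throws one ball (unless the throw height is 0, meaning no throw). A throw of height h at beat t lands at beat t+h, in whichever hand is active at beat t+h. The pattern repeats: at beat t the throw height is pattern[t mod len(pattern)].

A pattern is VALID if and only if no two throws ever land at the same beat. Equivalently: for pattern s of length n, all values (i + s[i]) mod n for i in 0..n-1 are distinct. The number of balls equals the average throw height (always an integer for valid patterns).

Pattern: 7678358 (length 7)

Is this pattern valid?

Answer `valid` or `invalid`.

Answer: invalid

Derivation:
i=0: (i + s[i]) mod n = (0 + 7) mod 7 = 0
i=1: (i + s[i]) mod n = (1 + 6) mod 7 = 0
i=2: (i + s[i]) mod n = (2 + 7) mod 7 = 2
i=3: (i + s[i]) mod n = (3 + 8) mod 7 = 4
i=4: (i + s[i]) mod n = (4 + 3) mod 7 = 0
i=5: (i + s[i]) mod n = (5 + 5) mod 7 = 3
i=6: (i + s[i]) mod n = (6 + 8) mod 7 = 0
Residues: [0, 0, 2, 4, 0, 3, 0], distinct: False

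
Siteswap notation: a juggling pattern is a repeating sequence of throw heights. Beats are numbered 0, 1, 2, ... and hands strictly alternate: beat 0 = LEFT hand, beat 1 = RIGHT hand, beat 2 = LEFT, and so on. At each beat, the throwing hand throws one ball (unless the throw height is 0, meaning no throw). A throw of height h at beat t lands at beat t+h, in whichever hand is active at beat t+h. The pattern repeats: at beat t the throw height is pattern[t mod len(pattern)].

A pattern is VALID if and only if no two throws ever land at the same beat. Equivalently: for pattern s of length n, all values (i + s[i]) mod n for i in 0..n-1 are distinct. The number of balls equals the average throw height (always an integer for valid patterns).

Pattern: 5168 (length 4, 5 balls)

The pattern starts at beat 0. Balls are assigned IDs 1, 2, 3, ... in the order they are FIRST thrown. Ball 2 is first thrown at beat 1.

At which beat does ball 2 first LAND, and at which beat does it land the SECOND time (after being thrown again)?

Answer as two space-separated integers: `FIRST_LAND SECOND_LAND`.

Beat 0 (L): throw ball1 h=5 -> lands@5:R; in-air after throw: [b1@5:R]
Beat 1 (R): throw ball2 h=1 -> lands@2:L; in-air after throw: [b2@2:L b1@5:R]
Beat 2 (L): throw ball2 h=6 -> lands@8:L; in-air after throw: [b1@5:R b2@8:L]
Beat 3 (R): throw ball3 h=8 -> lands@11:R; in-air after throw: [b1@5:R b2@8:L b3@11:R]
Beat 4 (L): throw ball4 h=5 -> lands@9:R; in-air after throw: [b1@5:R b2@8:L b4@9:R b3@11:R]
Beat 5 (R): throw ball1 h=1 -> lands@6:L; in-air after throw: [b1@6:L b2@8:L b4@9:R b3@11:R]
Beat 6 (L): throw ball1 h=6 -> lands@12:L; in-air after throw: [b2@8:L b4@9:R b3@11:R b1@12:L]
Beat 7 (R): throw ball5 h=8 -> lands@15:R; in-air after throw: [b2@8:L b4@9:R b3@11:R b1@12:L b5@15:R]
Beat 8 (L): throw ball2 h=5 -> lands@13:R; in-air after throw: [b4@9:R b3@11:R b1@12:L b2@13:R b5@15:R]
Ball 2: thrown@1 h=1 -> first land @2; rethrown@2 h=6 -> second land @8

Answer: 2 8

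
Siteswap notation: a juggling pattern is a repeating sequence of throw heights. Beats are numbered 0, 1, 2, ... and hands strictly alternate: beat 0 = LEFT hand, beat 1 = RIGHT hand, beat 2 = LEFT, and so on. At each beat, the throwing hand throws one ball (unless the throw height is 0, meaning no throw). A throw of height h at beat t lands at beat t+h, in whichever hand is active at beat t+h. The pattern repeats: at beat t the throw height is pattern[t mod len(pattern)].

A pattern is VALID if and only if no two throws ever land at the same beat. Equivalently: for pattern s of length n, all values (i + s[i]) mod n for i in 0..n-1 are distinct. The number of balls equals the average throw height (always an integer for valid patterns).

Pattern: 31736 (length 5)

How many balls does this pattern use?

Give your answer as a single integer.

Answer: 4

Derivation:
Pattern = [3, 1, 7, 3, 6], length n = 5
  position 0: throw height = 3, running sum = 3
  position 1: throw height = 1, running sum = 4
  position 2: throw height = 7, running sum = 11
  position 3: throw height = 3, running sum = 14
  position 4: throw height = 6, running sum = 20
Total sum = 20; balls = sum / n = 20 / 5 = 4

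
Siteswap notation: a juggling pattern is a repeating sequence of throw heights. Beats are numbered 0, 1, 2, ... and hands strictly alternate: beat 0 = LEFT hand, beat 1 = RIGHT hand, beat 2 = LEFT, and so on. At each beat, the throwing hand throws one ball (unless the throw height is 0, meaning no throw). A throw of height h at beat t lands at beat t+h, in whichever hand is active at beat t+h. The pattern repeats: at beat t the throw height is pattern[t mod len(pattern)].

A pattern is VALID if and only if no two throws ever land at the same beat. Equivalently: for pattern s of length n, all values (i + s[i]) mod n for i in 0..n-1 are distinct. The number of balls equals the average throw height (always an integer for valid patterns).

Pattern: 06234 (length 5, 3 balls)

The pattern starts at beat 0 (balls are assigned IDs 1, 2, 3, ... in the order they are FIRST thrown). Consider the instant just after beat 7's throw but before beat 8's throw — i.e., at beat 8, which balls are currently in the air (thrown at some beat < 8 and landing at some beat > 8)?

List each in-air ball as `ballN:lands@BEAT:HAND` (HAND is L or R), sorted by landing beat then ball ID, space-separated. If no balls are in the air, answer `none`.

Answer: ball1:lands@9:R ball3:lands@12:L

Derivation:
Beat 1 (R): throw ball1 h=6 -> lands@7:R; in-air after throw: [b1@7:R]
Beat 2 (L): throw ball2 h=2 -> lands@4:L; in-air after throw: [b2@4:L b1@7:R]
Beat 3 (R): throw ball3 h=3 -> lands@6:L; in-air after throw: [b2@4:L b3@6:L b1@7:R]
Beat 4 (L): throw ball2 h=4 -> lands@8:L; in-air after throw: [b3@6:L b1@7:R b2@8:L]
Beat 6 (L): throw ball3 h=6 -> lands@12:L; in-air after throw: [b1@7:R b2@8:L b3@12:L]
Beat 7 (R): throw ball1 h=2 -> lands@9:R; in-air after throw: [b2@8:L b1@9:R b3@12:L]
Beat 8 (L): throw ball2 h=3 -> lands@11:R; in-air after throw: [b1@9:R b2@11:R b3@12:L]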